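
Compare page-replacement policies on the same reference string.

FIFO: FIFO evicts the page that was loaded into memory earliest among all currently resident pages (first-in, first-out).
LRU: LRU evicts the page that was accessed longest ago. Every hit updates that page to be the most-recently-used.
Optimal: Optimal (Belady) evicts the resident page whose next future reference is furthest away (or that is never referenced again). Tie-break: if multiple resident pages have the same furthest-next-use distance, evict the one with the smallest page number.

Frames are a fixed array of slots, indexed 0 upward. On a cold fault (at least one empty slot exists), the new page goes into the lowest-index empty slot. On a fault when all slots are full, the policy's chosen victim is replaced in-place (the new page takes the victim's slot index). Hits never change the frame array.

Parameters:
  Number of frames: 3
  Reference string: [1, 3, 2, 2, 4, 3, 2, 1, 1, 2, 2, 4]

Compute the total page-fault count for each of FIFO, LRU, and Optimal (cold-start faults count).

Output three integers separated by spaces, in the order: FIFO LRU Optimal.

--- FIFO ---
  step 0: ref 1 -> FAULT, frames=[1,-,-] (faults so far: 1)
  step 1: ref 3 -> FAULT, frames=[1,3,-] (faults so far: 2)
  step 2: ref 2 -> FAULT, frames=[1,3,2] (faults so far: 3)
  step 3: ref 2 -> HIT, frames=[1,3,2] (faults so far: 3)
  step 4: ref 4 -> FAULT, evict 1, frames=[4,3,2] (faults so far: 4)
  step 5: ref 3 -> HIT, frames=[4,3,2] (faults so far: 4)
  step 6: ref 2 -> HIT, frames=[4,3,2] (faults so far: 4)
  step 7: ref 1 -> FAULT, evict 3, frames=[4,1,2] (faults so far: 5)
  step 8: ref 1 -> HIT, frames=[4,1,2] (faults so far: 5)
  step 9: ref 2 -> HIT, frames=[4,1,2] (faults so far: 5)
  step 10: ref 2 -> HIT, frames=[4,1,2] (faults so far: 5)
  step 11: ref 4 -> HIT, frames=[4,1,2] (faults so far: 5)
  FIFO total faults: 5
--- LRU ---
  step 0: ref 1 -> FAULT, frames=[1,-,-] (faults so far: 1)
  step 1: ref 3 -> FAULT, frames=[1,3,-] (faults so far: 2)
  step 2: ref 2 -> FAULT, frames=[1,3,2] (faults so far: 3)
  step 3: ref 2 -> HIT, frames=[1,3,2] (faults so far: 3)
  step 4: ref 4 -> FAULT, evict 1, frames=[4,3,2] (faults so far: 4)
  step 5: ref 3 -> HIT, frames=[4,3,2] (faults so far: 4)
  step 6: ref 2 -> HIT, frames=[4,3,2] (faults so far: 4)
  step 7: ref 1 -> FAULT, evict 4, frames=[1,3,2] (faults so far: 5)
  step 8: ref 1 -> HIT, frames=[1,3,2] (faults so far: 5)
  step 9: ref 2 -> HIT, frames=[1,3,2] (faults so far: 5)
  step 10: ref 2 -> HIT, frames=[1,3,2] (faults so far: 5)
  step 11: ref 4 -> FAULT, evict 3, frames=[1,4,2] (faults so far: 6)
  LRU total faults: 6
--- Optimal ---
  step 0: ref 1 -> FAULT, frames=[1,-,-] (faults so far: 1)
  step 1: ref 3 -> FAULT, frames=[1,3,-] (faults so far: 2)
  step 2: ref 2 -> FAULT, frames=[1,3,2] (faults so far: 3)
  step 3: ref 2 -> HIT, frames=[1,3,2] (faults so far: 3)
  step 4: ref 4 -> FAULT, evict 1, frames=[4,3,2] (faults so far: 4)
  step 5: ref 3 -> HIT, frames=[4,3,2] (faults so far: 4)
  step 6: ref 2 -> HIT, frames=[4,3,2] (faults so far: 4)
  step 7: ref 1 -> FAULT, evict 3, frames=[4,1,2] (faults so far: 5)
  step 8: ref 1 -> HIT, frames=[4,1,2] (faults so far: 5)
  step 9: ref 2 -> HIT, frames=[4,1,2] (faults so far: 5)
  step 10: ref 2 -> HIT, frames=[4,1,2] (faults so far: 5)
  step 11: ref 4 -> HIT, frames=[4,1,2] (faults so far: 5)
  Optimal total faults: 5

Answer: 5 6 5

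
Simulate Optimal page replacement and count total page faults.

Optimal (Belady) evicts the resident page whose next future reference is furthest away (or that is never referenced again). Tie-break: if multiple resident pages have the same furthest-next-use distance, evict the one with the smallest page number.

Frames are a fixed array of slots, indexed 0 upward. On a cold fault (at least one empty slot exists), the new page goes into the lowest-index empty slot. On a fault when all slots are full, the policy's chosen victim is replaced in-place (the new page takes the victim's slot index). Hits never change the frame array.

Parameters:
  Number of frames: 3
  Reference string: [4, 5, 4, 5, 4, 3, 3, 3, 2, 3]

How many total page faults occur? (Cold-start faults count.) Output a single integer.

Step 0: ref 4 → FAULT, frames=[4,-,-]
Step 1: ref 5 → FAULT, frames=[4,5,-]
Step 2: ref 4 → HIT, frames=[4,5,-]
Step 3: ref 5 → HIT, frames=[4,5,-]
Step 4: ref 4 → HIT, frames=[4,5,-]
Step 5: ref 3 → FAULT, frames=[4,5,3]
Step 6: ref 3 → HIT, frames=[4,5,3]
Step 7: ref 3 → HIT, frames=[4,5,3]
Step 8: ref 2 → FAULT (evict 4), frames=[2,5,3]
Step 9: ref 3 → HIT, frames=[2,5,3]
Total faults: 4

Answer: 4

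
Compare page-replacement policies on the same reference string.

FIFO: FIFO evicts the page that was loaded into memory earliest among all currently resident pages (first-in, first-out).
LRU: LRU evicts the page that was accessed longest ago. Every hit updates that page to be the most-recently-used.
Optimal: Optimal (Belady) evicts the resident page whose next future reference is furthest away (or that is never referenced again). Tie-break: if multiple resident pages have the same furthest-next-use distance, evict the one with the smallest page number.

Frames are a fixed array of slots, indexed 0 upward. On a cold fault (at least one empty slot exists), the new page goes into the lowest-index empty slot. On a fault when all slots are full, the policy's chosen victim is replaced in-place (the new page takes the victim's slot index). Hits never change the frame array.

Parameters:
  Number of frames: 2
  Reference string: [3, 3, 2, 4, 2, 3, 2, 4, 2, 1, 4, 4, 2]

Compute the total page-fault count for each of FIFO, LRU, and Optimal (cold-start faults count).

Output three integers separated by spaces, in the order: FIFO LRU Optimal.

Answer: 8 8 7

Derivation:
--- FIFO ---
  step 0: ref 3 -> FAULT, frames=[3,-] (faults so far: 1)
  step 1: ref 3 -> HIT, frames=[3,-] (faults so far: 1)
  step 2: ref 2 -> FAULT, frames=[3,2] (faults so far: 2)
  step 3: ref 4 -> FAULT, evict 3, frames=[4,2] (faults so far: 3)
  step 4: ref 2 -> HIT, frames=[4,2] (faults so far: 3)
  step 5: ref 3 -> FAULT, evict 2, frames=[4,3] (faults so far: 4)
  step 6: ref 2 -> FAULT, evict 4, frames=[2,3] (faults so far: 5)
  step 7: ref 4 -> FAULT, evict 3, frames=[2,4] (faults so far: 6)
  step 8: ref 2 -> HIT, frames=[2,4] (faults so far: 6)
  step 9: ref 1 -> FAULT, evict 2, frames=[1,4] (faults so far: 7)
  step 10: ref 4 -> HIT, frames=[1,4] (faults so far: 7)
  step 11: ref 4 -> HIT, frames=[1,4] (faults so far: 7)
  step 12: ref 2 -> FAULT, evict 4, frames=[1,2] (faults so far: 8)
  FIFO total faults: 8
--- LRU ---
  step 0: ref 3 -> FAULT, frames=[3,-] (faults so far: 1)
  step 1: ref 3 -> HIT, frames=[3,-] (faults so far: 1)
  step 2: ref 2 -> FAULT, frames=[3,2] (faults so far: 2)
  step 3: ref 4 -> FAULT, evict 3, frames=[4,2] (faults so far: 3)
  step 4: ref 2 -> HIT, frames=[4,2] (faults so far: 3)
  step 5: ref 3 -> FAULT, evict 4, frames=[3,2] (faults so far: 4)
  step 6: ref 2 -> HIT, frames=[3,2] (faults so far: 4)
  step 7: ref 4 -> FAULT, evict 3, frames=[4,2] (faults so far: 5)
  step 8: ref 2 -> HIT, frames=[4,2] (faults so far: 5)
  step 9: ref 1 -> FAULT, evict 4, frames=[1,2] (faults so far: 6)
  step 10: ref 4 -> FAULT, evict 2, frames=[1,4] (faults so far: 7)
  step 11: ref 4 -> HIT, frames=[1,4] (faults so far: 7)
  step 12: ref 2 -> FAULT, evict 1, frames=[2,4] (faults so far: 8)
  LRU total faults: 8
--- Optimal ---
  step 0: ref 3 -> FAULT, frames=[3,-] (faults so far: 1)
  step 1: ref 3 -> HIT, frames=[3,-] (faults so far: 1)
  step 2: ref 2 -> FAULT, frames=[3,2] (faults so far: 2)
  step 3: ref 4 -> FAULT, evict 3, frames=[4,2] (faults so far: 3)
  step 4: ref 2 -> HIT, frames=[4,2] (faults so far: 3)
  step 5: ref 3 -> FAULT, evict 4, frames=[3,2] (faults so far: 4)
  step 6: ref 2 -> HIT, frames=[3,2] (faults so far: 4)
  step 7: ref 4 -> FAULT, evict 3, frames=[4,2] (faults so far: 5)
  step 8: ref 2 -> HIT, frames=[4,2] (faults so far: 5)
  step 9: ref 1 -> FAULT, evict 2, frames=[4,1] (faults so far: 6)
  step 10: ref 4 -> HIT, frames=[4,1] (faults so far: 6)
  step 11: ref 4 -> HIT, frames=[4,1] (faults so far: 6)
  step 12: ref 2 -> FAULT, evict 1, frames=[4,2] (faults so far: 7)
  Optimal total faults: 7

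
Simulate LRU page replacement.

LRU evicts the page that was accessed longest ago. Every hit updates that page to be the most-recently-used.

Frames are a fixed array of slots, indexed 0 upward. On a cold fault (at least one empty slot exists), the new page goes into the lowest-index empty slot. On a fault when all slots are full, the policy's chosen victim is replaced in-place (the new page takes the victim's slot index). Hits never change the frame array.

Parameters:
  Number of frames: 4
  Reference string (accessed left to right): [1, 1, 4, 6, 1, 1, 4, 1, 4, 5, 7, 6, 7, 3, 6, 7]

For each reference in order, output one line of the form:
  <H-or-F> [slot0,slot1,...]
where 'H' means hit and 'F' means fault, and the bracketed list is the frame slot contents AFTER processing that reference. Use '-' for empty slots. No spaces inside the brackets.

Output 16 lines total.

F [1,-,-,-]
H [1,-,-,-]
F [1,4,-,-]
F [1,4,6,-]
H [1,4,6,-]
H [1,4,6,-]
H [1,4,6,-]
H [1,4,6,-]
H [1,4,6,-]
F [1,4,6,5]
F [1,4,7,5]
F [6,4,7,5]
H [6,4,7,5]
F [6,3,7,5]
H [6,3,7,5]
H [6,3,7,5]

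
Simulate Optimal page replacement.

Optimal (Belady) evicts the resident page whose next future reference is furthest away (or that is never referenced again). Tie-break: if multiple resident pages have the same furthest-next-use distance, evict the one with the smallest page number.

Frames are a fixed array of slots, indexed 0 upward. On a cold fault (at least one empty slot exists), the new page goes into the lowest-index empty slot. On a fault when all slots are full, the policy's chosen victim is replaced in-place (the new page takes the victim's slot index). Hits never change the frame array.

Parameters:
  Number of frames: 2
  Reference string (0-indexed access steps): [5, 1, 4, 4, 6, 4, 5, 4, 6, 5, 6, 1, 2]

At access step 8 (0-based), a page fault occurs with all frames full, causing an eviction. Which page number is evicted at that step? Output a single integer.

Answer: 4

Derivation:
Step 0: ref 5 -> FAULT, frames=[5,-]
Step 1: ref 1 -> FAULT, frames=[5,1]
Step 2: ref 4 -> FAULT, evict 1, frames=[5,4]
Step 3: ref 4 -> HIT, frames=[5,4]
Step 4: ref 6 -> FAULT, evict 5, frames=[6,4]
Step 5: ref 4 -> HIT, frames=[6,4]
Step 6: ref 5 -> FAULT, evict 6, frames=[5,4]
Step 7: ref 4 -> HIT, frames=[5,4]
Step 8: ref 6 -> FAULT, evict 4, frames=[5,6]
At step 8: evicted page 4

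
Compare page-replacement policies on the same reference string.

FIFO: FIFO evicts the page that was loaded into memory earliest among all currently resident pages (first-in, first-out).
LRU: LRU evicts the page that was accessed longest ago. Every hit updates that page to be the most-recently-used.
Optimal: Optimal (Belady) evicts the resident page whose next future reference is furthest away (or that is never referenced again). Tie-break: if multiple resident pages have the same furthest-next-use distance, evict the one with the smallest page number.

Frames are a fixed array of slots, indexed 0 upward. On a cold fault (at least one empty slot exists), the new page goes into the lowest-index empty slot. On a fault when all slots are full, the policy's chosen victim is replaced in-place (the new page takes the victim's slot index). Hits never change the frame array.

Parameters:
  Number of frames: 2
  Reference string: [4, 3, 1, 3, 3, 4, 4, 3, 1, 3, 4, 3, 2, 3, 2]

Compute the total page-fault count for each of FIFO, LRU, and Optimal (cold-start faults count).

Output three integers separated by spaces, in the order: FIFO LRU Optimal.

Answer: 9 7 7

Derivation:
--- FIFO ---
  step 0: ref 4 -> FAULT, frames=[4,-] (faults so far: 1)
  step 1: ref 3 -> FAULT, frames=[4,3] (faults so far: 2)
  step 2: ref 1 -> FAULT, evict 4, frames=[1,3] (faults so far: 3)
  step 3: ref 3 -> HIT, frames=[1,3] (faults so far: 3)
  step 4: ref 3 -> HIT, frames=[1,3] (faults so far: 3)
  step 5: ref 4 -> FAULT, evict 3, frames=[1,4] (faults so far: 4)
  step 6: ref 4 -> HIT, frames=[1,4] (faults so far: 4)
  step 7: ref 3 -> FAULT, evict 1, frames=[3,4] (faults so far: 5)
  step 8: ref 1 -> FAULT, evict 4, frames=[3,1] (faults so far: 6)
  step 9: ref 3 -> HIT, frames=[3,1] (faults so far: 6)
  step 10: ref 4 -> FAULT, evict 3, frames=[4,1] (faults so far: 7)
  step 11: ref 3 -> FAULT, evict 1, frames=[4,3] (faults so far: 8)
  step 12: ref 2 -> FAULT, evict 4, frames=[2,3] (faults so far: 9)
  step 13: ref 3 -> HIT, frames=[2,3] (faults so far: 9)
  step 14: ref 2 -> HIT, frames=[2,3] (faults so far: 9)
  FIFO total faults: 9
--- LRU ---
  step 0: ref 4 -> FAULT, frames=[4,-] (faults so far: 1)
  step 1: ref 3 -> FAULT, frames=[4,3] (faults so far: 2)
  step 2: ref 1 -> FAULT, evict 4, frames=[1,3] (faults so far: 3)
  step 3: ref 3 -> HIT, frames=[1,3] (faults so far: 3)
  step 4: ref 3 -> HIT, frames=[1,3] (faults so far: 3)
  step 5: ref 4 -> FAULT, evict 1, frames=[4,3] (faults so far: 4)
  step 6: ref 4 -> HIT, frames=[4,3] (faults so far: 4)
  step 7: ref 3 -> HIT, frames=[4,3] (faults so far: 4)
  step 8: ref 1 -> FAULT, evict 4, frames=[1,3] (faults so far: 5)
  step 9: ref 3 -> HIT, frames=[1,3] (faults so far: 5)
  step 10: ref 4 -> FAULT, evict 1, frames=[4,3] (faults so far: 6)
  step 11: ref 3 -> HIT, frames=[4,3] (faults so far: 6)
  step 12: ref 2 -> FAULT, evict 4, frames=[2,3] (faults so far: 7)
  step 13: ref 3 -> HIT, frames=[2,3] (faults so far: 7)
  step 14: ref 2 -> HIT, frames=[2,3] (faults so far: 7)
  LRU total faults: 7
--- Optimal ---
  step 0: ref 4 -> FAULT, frames=[4,-] (faults so far: 1)
  step 1: ref 3 -> FAULT, frames=[4,3] (faults so far: 2)
  step 2: ref 1 -> FAULT, evict 4, frames=[1,3] (faults so far: 3)
  step 3: ref 3 -> HIT, frames=[1,3] (faults so far: 3)
  step 4: ref 3 -> HIT, frames=[1,3] (faults so far: 3)
  step 5: ref 4 -> FAULT, evict 1, frames=[4,3] (faults so far: 4)
  step 6: ref 4 -> HIT, frames=[4,3] (faults so far: 4)
  step 7: ref 3 -> HIT, frames=[4,3] (faults so far: 4)
  step 8: ref 1 -> FAULT, evict 4, frames=[1,3] (faults so far: 5)
  step 9: ref 3 -> HIT, frames=[1,3] (faults so far: 5)
  step 10: ref 4 -> FAULT, evict 1, frames=[4,3] (faults so far: 6)
  step 11: ref 3 -> HIT, frames=[4,3] (faults so far: 6)
  step 12: ref 2 -> FAULT, evict 4, frames=[2,3] (faults so far: 7)
  step 13: ref 3 -> HIT, frames=[2,3] (faults so far: 7)
  step 14: ref 2 -> HIT, frames=[2,3] (faults so far: 7)
  Optimal total faults: 7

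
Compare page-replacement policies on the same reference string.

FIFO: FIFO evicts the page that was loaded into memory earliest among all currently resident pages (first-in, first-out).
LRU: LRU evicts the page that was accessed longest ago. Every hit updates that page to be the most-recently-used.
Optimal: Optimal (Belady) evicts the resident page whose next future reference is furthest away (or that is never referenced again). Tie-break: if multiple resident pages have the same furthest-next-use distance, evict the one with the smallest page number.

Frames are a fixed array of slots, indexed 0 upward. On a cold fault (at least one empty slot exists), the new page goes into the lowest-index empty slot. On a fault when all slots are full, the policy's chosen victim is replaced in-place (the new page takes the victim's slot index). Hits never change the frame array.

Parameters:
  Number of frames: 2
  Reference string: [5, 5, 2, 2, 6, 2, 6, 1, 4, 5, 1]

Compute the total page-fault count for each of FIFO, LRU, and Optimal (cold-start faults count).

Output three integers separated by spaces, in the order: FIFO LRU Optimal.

Answer: 7 7 6

Derivation:
--- FIFO ---
  step 0: ref 5 -> FAULT, frames=[5,-] (faults so far: 1)
  step 1: ref 5 -> HIT, frames=[5,-] (faults so far: 1)
  step 2: ref 2 -> FAULT, frames=[5,2] (faults so far: 2)
  step 3: ref 2 -> HIT, frames=[5,2] (faults so far: 2)
  step 4: ref 6 -> FAULT, evict 5, frames=[6,2] (faults so far: 3)
  step 5: ref 2 -> HIT, frames=[6,2] (faults so far: 3)
  step 6: ref 6 -> HIT, frames=[6,2] (faults so far: 3)
  step 7: ref 1 -> FAULT, evict 2, frames=[6,1] (faults so far: 4)
  step 8: ref 4 -> FAULT, evict 6, frames=[4,1] (faults so far: 5)
  step 9: ref 5 -> FAULT, evict 1, frames=[4,5] (faults so far: 6)
  step 10: ref 1 -> FAULT, evict 4, frames=[1,5] (faults so far: 7)
  FIFO total faults: 7
--- LRU ---
  step 0: ref 5 -> FAULT, frames=[5,-] (faults so far: 1)
  step 1: ref 5 -> HIT, frames=[5,-] (faults so far: 1)
  step 2: ref 2 -> FAULT, frames=[5,2] (faults so far: 2)
  step 3: ref 2 -> HIT, frames=[5,2] (faults so far: 2)
  step 4: ref 6 -> FAULT, evict 5, frames=[6,2] (faults so far: 3)
  step 5: ref 2 -> HIT, frames=[6,2] (faults so far: 3)
  step 6: ref 6 -> HIT, frames=[6,2] (faults so far: 3)
  step 7: ref 1 -> FAULT, evict 2, frames=[6,1] (faults so far: 4)
  step 8: ref 4 -> FAULT, evict 6, frames=[4,1] (faults so far: 5)
  step 9: ref 5 -> FAULT, evict 1, frames=[4,5] (faults so far: 6)
  step 10: ref 1 -> FAULT, evict 4, frames=[1,5] (faults so far: 7)
  LRU total faults: 7
--- Optimal ---
  step 0: ref 5 -> FAULT, frames=[5,-] (faults so far: 1)
  step 1: ref 5 -> HIT, frames=[5,-] (faults so far: 1)
  step 2: ref 2 -> FAULT, frames=[5,2] (faults so far: 2)
  step 3: ref 2 -> HIT, frames=[5,2] (faults so far: 2)
  step 4: ref 6 -> FAULT, evict 5, frames=[6,2] (faults so far: 3)
  step 5: ref 2 -> HIT, frames=[6,2] (faults so far: 3)
  step 6: ref 6 -> HIT, frames=[6,2] (faults so far: 3)
  step 7: ref 1 -> FAULT, evict 2, frames=[6,1] (faults so far: 4)
  step 8: ref 4 -> FAULT, evict 6, frames=[4,1] (faults so far: 5)
  step 9: ref 5 -> FAULT, evict 4, frames=[5,1] (faults so far: 6)
  step 10: ref 1 -> HIT, frames=[5,1] (faults so far: 6)
  Optimal total faults: 6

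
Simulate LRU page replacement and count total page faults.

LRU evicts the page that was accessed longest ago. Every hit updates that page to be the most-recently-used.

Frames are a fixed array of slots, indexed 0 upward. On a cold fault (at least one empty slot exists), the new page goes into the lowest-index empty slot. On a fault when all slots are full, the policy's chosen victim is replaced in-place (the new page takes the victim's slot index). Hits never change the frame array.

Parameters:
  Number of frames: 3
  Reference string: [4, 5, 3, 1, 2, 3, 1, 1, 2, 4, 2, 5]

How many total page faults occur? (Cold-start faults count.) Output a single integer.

Answer: 7

Derivation:
Step 0: ref 4 → FAULT, frames=[4,-,-]
Step 1: ref 5 → FAULT, frames=[4,5,-]
Step 2: ref 3 → FAULT, frames=[4,5,3]
Step 3: ref 1 → FAULT (evict 4), frames=[1,5,3]
Step 4: ref 2 → FAULT (evict 5), frames=[1,2,3]
Step 5: ref 3 → HIT, frames=[1,2,3]
Step 6: ref 1 → HIT, frames=[1,2,3]
Step 7: ref 1 → HIT, frames=[1,2,3]
Step 8: ref 2 → HIT, frames=[1,2,3]
Step 9: ref 4 → FAULT (evict 3), frames=[1,2,4]
Step 10: ref 2 → HIT, frames=[1,2,4]
Step 11: ref 5 → FAULT (evict 1), frames=[5,2,4]
Total faults: 7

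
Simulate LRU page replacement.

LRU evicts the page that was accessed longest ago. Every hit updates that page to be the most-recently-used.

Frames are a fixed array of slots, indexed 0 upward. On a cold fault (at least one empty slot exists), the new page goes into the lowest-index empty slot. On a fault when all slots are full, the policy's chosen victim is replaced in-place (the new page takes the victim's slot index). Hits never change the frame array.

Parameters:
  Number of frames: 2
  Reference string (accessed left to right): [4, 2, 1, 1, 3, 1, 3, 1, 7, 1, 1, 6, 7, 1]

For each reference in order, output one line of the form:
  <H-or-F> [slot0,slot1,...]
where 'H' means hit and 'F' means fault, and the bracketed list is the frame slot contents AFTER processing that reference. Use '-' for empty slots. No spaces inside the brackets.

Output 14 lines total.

F [4,-]
F [4,2]
F [1,2]
H [1,2]
F [1,3]
H [1,3]
H [1,3]
H [1,3]
F [1,7]
H [1,7]
H [1,7]
F [1,6]
F [7,6]
F [7,1]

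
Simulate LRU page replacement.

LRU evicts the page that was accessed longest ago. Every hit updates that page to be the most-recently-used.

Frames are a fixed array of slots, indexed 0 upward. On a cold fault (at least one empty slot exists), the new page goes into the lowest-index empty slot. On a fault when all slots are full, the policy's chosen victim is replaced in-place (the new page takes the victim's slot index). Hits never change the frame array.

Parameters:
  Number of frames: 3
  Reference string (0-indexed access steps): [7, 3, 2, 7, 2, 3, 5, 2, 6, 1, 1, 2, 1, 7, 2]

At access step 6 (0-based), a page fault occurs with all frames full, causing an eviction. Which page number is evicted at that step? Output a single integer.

Answer: 7

Derivation:
Step 0: ref 7 -> FAULT, frames=[7,-,-]
Step 1: ref 3 -> FAULT, frames=[7,3,-]
Step 2: ref 2 -> FAULT, frames=[7,3,2]
Step 3: ref 7 -> HIT, frames=[7,3,2]
Step 4: ref 2 -> HIT, frames=[7,3,2]
Step 5: ref 3 -> HIT, frames=[7,3,2]
Step 6: ref 5 -> FAULT, evict 7, frames=[5,3,2]
At step 6: evicted page 7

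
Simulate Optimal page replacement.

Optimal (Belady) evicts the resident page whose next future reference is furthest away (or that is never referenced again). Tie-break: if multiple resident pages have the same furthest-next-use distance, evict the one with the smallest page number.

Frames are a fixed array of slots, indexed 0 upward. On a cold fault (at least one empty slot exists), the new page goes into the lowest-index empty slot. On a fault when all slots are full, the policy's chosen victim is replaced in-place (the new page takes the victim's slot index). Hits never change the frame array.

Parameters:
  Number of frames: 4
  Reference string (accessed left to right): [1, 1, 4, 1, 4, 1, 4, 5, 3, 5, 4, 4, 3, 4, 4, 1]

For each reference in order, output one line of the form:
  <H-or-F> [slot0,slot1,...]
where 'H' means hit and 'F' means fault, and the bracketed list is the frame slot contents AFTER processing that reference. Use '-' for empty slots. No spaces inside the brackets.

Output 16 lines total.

F [1,-,-,-]
H [1,-,-,-]
F [1,4,-,-]
H [1,4,-,-]
H [1,4,-,-]
H [1,4,-,-]
H [1,4,-,-]
F [1,4,5,-]
F [1,4,5,3]
H [1,4,5,3]
H [1,4,5,3]
H [1,4,5,3]
H [1,4,5,3]
H [1,4,5,3]
H [1,4,5,3]
H [1,4,5,3]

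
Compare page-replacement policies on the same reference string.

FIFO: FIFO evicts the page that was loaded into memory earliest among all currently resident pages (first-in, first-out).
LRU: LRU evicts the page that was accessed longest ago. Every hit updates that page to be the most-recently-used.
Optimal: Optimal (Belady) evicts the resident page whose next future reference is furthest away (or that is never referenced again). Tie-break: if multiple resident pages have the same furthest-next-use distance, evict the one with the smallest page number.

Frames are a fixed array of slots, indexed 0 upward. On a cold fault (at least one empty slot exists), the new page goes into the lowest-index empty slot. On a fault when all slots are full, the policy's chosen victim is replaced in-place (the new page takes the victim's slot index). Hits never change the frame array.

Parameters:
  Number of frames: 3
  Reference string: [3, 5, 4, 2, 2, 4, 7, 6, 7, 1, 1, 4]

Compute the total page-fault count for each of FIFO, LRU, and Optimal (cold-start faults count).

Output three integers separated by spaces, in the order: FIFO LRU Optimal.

--- FIFO ---
  step 0: ref 3 -> FAULT, frames=[3,-,-] (faults so far: 1)
  step 1: ref 5 -> FAULT, frames=[3,5,-] (faults so far: 2)
  step 2: ref 4 -> FAULT, frames=[3,5,4] (faults so far: 3)
  step 3: ref 2 -> FAULT, evict 3, frames=[2,5,4] (faults so far: 4)
  step 4: ref 2 -> HIT, frames=[2,5,4] (faults so far: 4)
  step 5: ref 4 -> HIT, frames=[2,5,4] (faults so far: 4)
  step 6: ref 7 -> FAULT, evict 5, frames=[2,7,4] (faults so far: 5)
  step 7: ref 6 -> FAULT, evict 4, frames=[2,7,6] (faults so far: 6)
  step 8: ref 7 -> HIT, frames=[2,7,6] (faults so far: 6)
  step 9: ref 1 -> FAULT, evict 2, frames=[1,7,6] (faults so far: 7)
  step 10: ref 1 -> HIT, frames=[1,7,6] (faults so far: 7)
  step 11: ref 4 -> FAULT, evict 7, frames=[1,4,6] (faults so far: 8)
  FIFO total faults: 8
--- LRU ---
  step 0: ref 3 -> FAULT, frames=[3,-,-] (faults so far: 1)
  step 1: ref 5 -> FAULT, frames=[3,5,-] (faults so far: 2)
  step 2: ref 4 -> FAULT, frames=[3,5,4] (faults so far: 3)
  step 3: ref 2 -> FAULT, evict 3, frames=[2,5,4] (faults so far: 4)
  step 4: ref 2 -> HIT, frames=[2,5,4] (faults so far: 4)
  step 5: ref 4 -> HIT, frames=[2,5,4] (faults so far: 4)
  step 6: ref 7 -> FAULT, evict 5, frames=[2,7,4] (faults so far: 5)
  step 7: ref 6 -> FAULT, evict 2, frames=[6,7,4] (faults so far: 6)
  step 8: ref 7 -> HIT, frames=[6,7,4] (faults so far: 6)
  step 9: ref 1 -> FAULT, evict 4, frames=[6,7,1] (faults so far: 7)
  step 10: ref 1 -> HIT, frames=[6,7,1] (faults so far: 7)
  step 11: ref 4 -> FAULT, evict 6, frames=[4,7,1] (faults so far: 8)
  LRU total faults: 8
--- Optimal ---
  step 0: ref 3 -> FAULT, frames=[3,-,-] (faults so far: 1)
  step 1: ref 5 -> FAULT, frames=[3,5,-] (faults so far: 2)
  step 2: ref 4 -> FAULT, frames=[3,5,4] (faults so far: 3)
  step 3: ref 2 -> FAULT, evict 3, frames=[2,5,4] (faults so far: 4)
  step 4: ref 2 -> HIT, frames=[2,5,4] (faults so far: 4)
  step 5: ref 4 -> HIT, frames=[2,5,4] (faults so far: 4)
  step 6: ref 7 -> FAULT, evict 2, frames=[7,5,4] (faults so far: 5)
  step 7: ref 6 -> FAULT, evict 5, frames=[7,6,4] (faults so far: 6)
  step 8: ref 7 -> HIT, frames=[7,6,4] (faults so far: 6)
  step 9: ref 1 -> FAULT, evict 6, frames=[7,1,4] (faults so far: 7)
  step 10: ref 1 -> HIT, frames=[7,1,4] (faults so far: 7)
  step 11: ref 4 -> HIT, frames=[7,1,4] (faults so far: 7)
  Optimal total faults: 7

Answer: 8 8 7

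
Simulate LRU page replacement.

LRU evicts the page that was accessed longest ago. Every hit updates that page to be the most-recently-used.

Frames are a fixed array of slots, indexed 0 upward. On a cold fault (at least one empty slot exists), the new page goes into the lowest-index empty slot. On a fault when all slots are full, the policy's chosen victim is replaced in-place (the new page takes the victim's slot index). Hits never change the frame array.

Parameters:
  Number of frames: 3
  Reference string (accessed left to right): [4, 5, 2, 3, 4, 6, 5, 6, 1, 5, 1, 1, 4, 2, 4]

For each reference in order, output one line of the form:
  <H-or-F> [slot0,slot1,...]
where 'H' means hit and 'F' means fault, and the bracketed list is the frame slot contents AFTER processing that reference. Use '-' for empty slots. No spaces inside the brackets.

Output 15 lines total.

F [4,-,-]
F [4,5,-]
F [4,5,2]
F [3,5,2]
F [3,4,2]
F [3,4,6]
F [5,4,6]
H [5,4,6]
F [5,1,6]
H [5,1,6]
H [5,1,6]
H [5,1,6]
F [5,1,4]
F [2,1,4]
H [2,1,4]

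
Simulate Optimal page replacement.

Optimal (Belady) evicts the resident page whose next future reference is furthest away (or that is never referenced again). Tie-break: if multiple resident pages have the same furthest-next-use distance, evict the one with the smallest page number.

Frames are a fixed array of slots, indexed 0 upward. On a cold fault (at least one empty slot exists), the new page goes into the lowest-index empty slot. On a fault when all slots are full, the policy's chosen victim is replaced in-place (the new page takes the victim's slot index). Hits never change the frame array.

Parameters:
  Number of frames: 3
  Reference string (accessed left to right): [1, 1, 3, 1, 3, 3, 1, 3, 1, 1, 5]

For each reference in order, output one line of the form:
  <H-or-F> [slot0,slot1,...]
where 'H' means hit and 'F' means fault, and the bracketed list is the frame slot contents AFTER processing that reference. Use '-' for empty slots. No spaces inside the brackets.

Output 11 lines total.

F [1,-,-]
H [1,-,-]
F [1,3,-]
H [1,3,-]
H [1,3,-]
H [1,3,-]
H [1,3,-]
H [1,3,-]
H [1,3,-]
H [1,3,-]
F [1,3,5]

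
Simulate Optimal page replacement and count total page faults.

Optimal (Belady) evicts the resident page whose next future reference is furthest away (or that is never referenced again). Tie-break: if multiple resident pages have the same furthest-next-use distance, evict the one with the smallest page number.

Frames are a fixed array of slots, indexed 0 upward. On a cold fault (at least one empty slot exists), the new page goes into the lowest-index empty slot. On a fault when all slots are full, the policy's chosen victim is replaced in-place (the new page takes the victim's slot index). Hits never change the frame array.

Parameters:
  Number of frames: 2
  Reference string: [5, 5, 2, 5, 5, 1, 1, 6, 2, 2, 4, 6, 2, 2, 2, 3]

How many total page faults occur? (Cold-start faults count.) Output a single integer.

Answer: 7

Derivation:
Step 0: ref 5 → FAULT, frames=[5,-]
Step 1: ref 5 → HIT, frames=[5,-]
Step 2: ref 2 → FAULT, frames=[5,2]
Step 3: ref 5 → HIT, frames=[5,2]
Step 4: ref 5 → HIT, frames=[5,2]
Step 5: ref 1 → FAULT (evict 5), frames=[1,2]
Step 6: ref 1 → HIT, frames=[1,2]
Step 7: ref 6 → FAULT (evict 1), frames=[6,2]
Step 8: ref 2 → HIT, frames=[6,2]
Step 9: ref 2 → HIT, frames=[6,2]
Step 10: ref 4 → FAULT (evict 2), frames=[6,4]
Step 11: ref 6 → HIT, frames=[6,4]
Step 12: ref 2 → FAULT (evict 4), frames=[6,2]
Step 13: ref 2 → HIT, frames=[6,2]
Step 14: ref 2 → HIT, frames=[6,2]
Step 15: ref 3 → FAULT (evict 2), frames=[6,3]
Total faults: 7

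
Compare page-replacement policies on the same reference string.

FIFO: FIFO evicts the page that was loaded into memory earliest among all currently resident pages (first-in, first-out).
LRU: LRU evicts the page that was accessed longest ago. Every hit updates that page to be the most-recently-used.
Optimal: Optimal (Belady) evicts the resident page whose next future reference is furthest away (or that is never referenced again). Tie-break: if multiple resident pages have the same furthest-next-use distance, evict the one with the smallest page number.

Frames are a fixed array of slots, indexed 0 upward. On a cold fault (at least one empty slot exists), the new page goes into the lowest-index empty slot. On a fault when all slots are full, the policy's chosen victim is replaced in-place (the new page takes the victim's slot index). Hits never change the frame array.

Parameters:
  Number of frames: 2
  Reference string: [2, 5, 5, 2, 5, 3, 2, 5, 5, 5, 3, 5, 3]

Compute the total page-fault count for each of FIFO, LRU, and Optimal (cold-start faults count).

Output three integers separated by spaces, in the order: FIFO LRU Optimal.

Answer: 6 6 4

Derivation:
--- FIFO ---
  step 0: ref 2 -> FAULT, frames=[2,-] (faults so far: 1)
  step 1: ref 5 -> FAULT, frames=[2,5] (faults so far: 2)
  step 2: ref 5 -> HIT, frames=[2,5] (faults so far: 2)
  step 3: ref 2 -> HIT, frames=[2,5] (faults so far: 2)
  step 4: ref 5 -> HIT, frames=[2,5] (faults so far: 2)
  step 5: ref 3 -> FAULT, evict 2, frames=[3,5] (faults so far: 3)
  step 6: ref 2 -> FAULT, evict 5, frames=[3,2] (faults so far: 4)
  step 7: ref 5 -> FAULT, evict 3, frames=[5,2] (faults so far: 5)
  step 8: ref 5 -> HIT, frames=[5,2] (faults so far: 5)
  step 9: ref 5 -> HIT, frames=[5,2] (faults so far: 5)
  step 10: ref 3 -> FAULT, evict 2, frames=[5,3] (faults so far: 6)
  step 11: ref 5 -> HIT, frames=[5,3] (faults so far: 6)
  step 12: ref 3 -> HIT, frames=[5,3] (faults so far: 6)
  FIFO total faults: 6
--- LRU ---
  step 0: ref 2 -> FAULT, frames=[2,-] (faults so far: 1)
  step 1: ref 5 -> FAULT, frames=[2,5] (faults so far: 2)
  step 2: ref 5 -> HIT, frames=[2,5] (faults so far: 2)
  step 3: ref 2 -> HIT, frames=[2,5] (faults so far: 2)
  step 4: ref 5 -> HIT, frames=[2,5] (faults so far: 2)
  step 5: ref 3 -> FAULT, evict 2, frames=[3,5] (faults so far: 3)
  step 6: ref 2 -> FAULT, evict 5, frames=[3,2] (faults so far: 4)
  step 7: ref 5 -> FAULT, evict 3, frames=[5,2] (faults so far: 5)
  step 8: ref 5 -> HIT, frames=[5,2] (faults so far: 5)
  step 9: ref 5 -> HIT, frames=[5,2] (faults so far: 5)
  step 10: ref 3 -> FAULT, evict 2, frames=[5,3] (faults so far: 6)
  step 11: ref 5 -> HIT, frames=[5,3] (faults so far: 6)
  step 12: ref 3 -> HIT, frames=[5,3] (faults so far: 6)
  LRU total faults: 6
--- Optimal ---
  step 0: ref 2 -> FAULT, frames=[2,-] (faults so far: 1)
  step 1: ref 5 -> FAULT, frames=[2,5] (faults so far: 2)
  step 2: ref 5 -> HIT, frames=[2,5] (faults so far: 2)
  step 3: ref 2 -> HIT, frames=[2,5] (faults so far: 2)
  step 4: ref 5 -> HIT, frames=[2,5] (faults so far: 2)
  step 5: ref 3 -> FAULT, evict 5, frames=[2,3] (faults so far: 3)
  step 6: ref 2 -> HIT, frames=[2,3] (faults so far: 3)
  step 7: ref 5 -> FAULT, evict 2, frames=[5,3] (faults so far: 4)
  step 8: ref 5 -> HIT, frames=[5,3] (faults so far: 4)
  step 9: ref 5 -> HIT, frames=[5,3] (faults so far: 4)
  step 10: ref 3 -> HIT, frames=[5,3] (faults so far: 4)
  step 11: ref 5 -> HIT, frames=[5,3] (faults so far: 4)
  step 12: ref 3 -> HIT, frames=[5,3] (faults so far: 4)
  Optimal total faults: 4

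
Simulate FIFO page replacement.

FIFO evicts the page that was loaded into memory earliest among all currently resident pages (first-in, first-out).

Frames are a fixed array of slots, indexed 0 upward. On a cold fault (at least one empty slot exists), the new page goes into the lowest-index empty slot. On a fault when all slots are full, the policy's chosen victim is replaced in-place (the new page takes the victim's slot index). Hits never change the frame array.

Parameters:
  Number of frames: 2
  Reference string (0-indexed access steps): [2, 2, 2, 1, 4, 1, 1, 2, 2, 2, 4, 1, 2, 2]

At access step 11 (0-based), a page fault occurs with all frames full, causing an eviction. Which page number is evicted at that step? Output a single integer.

Step 0: ref 2 -> FAULT, frames=[2,-]
Step 1: ref 2 -> HIT, frames=[2,-]
Step 2: ref 2 -> HIT, frames=[2,-]
Step 3: ref 1 -> FAULT, frames=[2,1]
Step 4: ref 4 -> FAULT, evict 2, frames=[4,1]
Step 5: ref 1 -> HIT, frames=[4,1]
Step 6: ref 1 -> HIT, frames=[4,1]
Step 7: ref 2 -> FAULT, evict 1, frames=[4,2]
Step 8: ref 2 -> HIT, frames=[4,2]
Step 9: ref 2 -> HIT, frames=[4,2]
Step 10: ref 4 -> HIT, frames=[4,2]
Step 11: ref 1 -> FAULT, evict 4, frames=[1,2]
At step 11: evicted page 4

Answer: 4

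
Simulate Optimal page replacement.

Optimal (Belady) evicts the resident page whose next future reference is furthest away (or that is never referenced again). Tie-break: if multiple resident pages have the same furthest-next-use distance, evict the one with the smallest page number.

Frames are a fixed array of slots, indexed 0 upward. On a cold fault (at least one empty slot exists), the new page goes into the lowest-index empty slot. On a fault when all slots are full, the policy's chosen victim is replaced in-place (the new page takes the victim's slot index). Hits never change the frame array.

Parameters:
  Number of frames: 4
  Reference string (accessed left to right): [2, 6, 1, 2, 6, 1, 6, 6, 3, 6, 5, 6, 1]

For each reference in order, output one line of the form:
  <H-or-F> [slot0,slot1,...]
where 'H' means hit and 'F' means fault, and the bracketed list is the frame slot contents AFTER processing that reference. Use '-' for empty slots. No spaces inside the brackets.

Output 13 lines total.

F [2,-,-,-]
F [2,6,-,-]
F [2,6,1,-]
H [2,6,1,-]
H [2,6,1,-]
H [2,6,1,-]
H [2,6,1,-]
H [2,6,1,-]
F [2,6,1,3]
H [2,6,1,3]
F [5,6,1,3]
H [5,6,1,3]
H [5,6,1,3]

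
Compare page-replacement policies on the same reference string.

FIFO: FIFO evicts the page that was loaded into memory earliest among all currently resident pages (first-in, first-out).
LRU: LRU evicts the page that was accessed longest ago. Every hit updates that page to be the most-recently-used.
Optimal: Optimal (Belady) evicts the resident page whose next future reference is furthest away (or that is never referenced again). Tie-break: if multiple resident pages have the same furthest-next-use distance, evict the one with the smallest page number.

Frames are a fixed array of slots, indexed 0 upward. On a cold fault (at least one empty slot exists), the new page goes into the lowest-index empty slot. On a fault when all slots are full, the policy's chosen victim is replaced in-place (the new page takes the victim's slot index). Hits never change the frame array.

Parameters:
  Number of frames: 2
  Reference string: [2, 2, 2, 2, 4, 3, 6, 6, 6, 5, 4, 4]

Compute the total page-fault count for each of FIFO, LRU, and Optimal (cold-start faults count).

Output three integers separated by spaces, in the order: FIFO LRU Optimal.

Answer: 6 6 5

Derivation:
--- FIFO ---
  step 0: ref 2 -> FAULT, frames=[2,-] (faults so far: 1)
  step 1: ref 2 -> HIT, frames=[2,-] (faults so far: 1)
  step 2: ref 2 -> HIT, frames=[2,-] (faults so far: 1)
  step 3: ref 2 -> HIT, frames=[2,-] (faults so far: 1)
  step 4: ref 4 -> FAULT, frames=[2,4] (faults so far: 2)
  step 5: ref 3 -> FAULT, evict 2, frames=[3,4] (faults so far: 3)
  step 6: ref 6 -> FAULT, evict 4, frames=[3,6] (faults so far: 4)
  step 7: ref 6 -> HIT, frames=[3,6] (faults so far: 4)
  step 8: ref 6 -> HIT, frames=[3,6] (faults so far: 4)
  step 9: ref 5 -> FAULT, evict 3, frames=[5,6] (faults so far: 5)
  step 10: ref 4 -> FAULT, evict 6, frames=[5,4] (faults so far: 6)
  step 11: ref 4 -> HIT, frames=[5,4] (faults so far: 6)
  FIFO total faults: 6
--- LRU ---
  step 0: ref 2 -> FAULT, frames=[2,-] (faults so far: 1)
  step 1: ref 2 -> HIT, frames=[2,-] (faults so far: 1)
  step 2: ref 2 -> HIT, frames=[2,-] (faults so far: 1)
  step 3: ref 2 -> HIT, frames=[2,-] (faults so far: 1)
  step 4: ref 4 -> FAULT, frames=[2,4] (faults so far: 2)
  step 5: ref 3 -> FAULT, evict 2, frames=[3,4] (faults so far: 3)
  step 6: ref 6 -> FAULT, evict 4, frames=[3,6] (faults so far: 4)
  step 7: ref 6 -> HIT, frames=[3,6] (faults so far: 4)
  step 8: ref 6 -> HIT, frames=[3,6] (faults so far: 4)
  step 9: ref 5 -> FAULT, evict 3, frames=[5,6] (faults so far: 5)
  step 10: ref 4 -> FAULT, evict 6, frames=[5,4] (faults so far: 6)
  step 11: ref 4 -> HIT, frames=[5,4] (faults so far: 6)
  LRU total faults: 6
--- Optimal ---
  step 0: ref 2 -> FAULT, frames=[2,-] (faults so far: 1)
  step 1: ref 2 -> HIT, frames=[2,-] (faults so far: 1)
  step 2: ref 2 -> HIT, frames=[2,-] (faults so far: 1)
  step 3: ref 2 -> HIT, frames=[2,-] (faults so far: 1)
  step 4: ref 4 -> FAULT, frames=[2,4] (faults so far: 2)
  step 5: ref 3 -> FAULT, evict 2, frames=[3,4] (faults so far: 3)
  step 6: ref 6 -> FAULT, evict 3, frames=[6,4] (faults so far: 4)
  step 7: ref 6 -> HIT, frames=[6,4] (faults so far: 4)
  step 8: ref 6 -> HIT, frames=[6,4] (faults so far: 4)
  step 9: ref 5 -> FAULT, evict 6, frames=[5,4] (faults so far: 5)
  step 10: ref 4 -> HIT, frames=[5,4] (faults so far: 5)
  step 11: ref 4 -> HIT, frames=[5,4] (faults so far: 5)
  Optimal total faults: 5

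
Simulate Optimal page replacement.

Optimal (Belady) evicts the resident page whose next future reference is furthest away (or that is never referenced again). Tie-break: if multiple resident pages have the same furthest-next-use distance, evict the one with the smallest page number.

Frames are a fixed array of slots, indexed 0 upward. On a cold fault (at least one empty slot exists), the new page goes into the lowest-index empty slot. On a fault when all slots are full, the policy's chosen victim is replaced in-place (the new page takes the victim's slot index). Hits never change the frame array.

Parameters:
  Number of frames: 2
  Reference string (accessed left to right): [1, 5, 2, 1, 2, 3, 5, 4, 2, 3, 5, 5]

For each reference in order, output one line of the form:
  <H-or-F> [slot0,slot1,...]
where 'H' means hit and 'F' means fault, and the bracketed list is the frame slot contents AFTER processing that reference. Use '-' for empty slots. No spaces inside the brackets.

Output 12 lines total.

F [1,-]
F [1,5]
F [1,2]
H [1,2]
H [1,2]
F [3,2]
F [5,2]
F [4,2]
H [4,2]
F [4,3]
F [4,5]
H [4,5]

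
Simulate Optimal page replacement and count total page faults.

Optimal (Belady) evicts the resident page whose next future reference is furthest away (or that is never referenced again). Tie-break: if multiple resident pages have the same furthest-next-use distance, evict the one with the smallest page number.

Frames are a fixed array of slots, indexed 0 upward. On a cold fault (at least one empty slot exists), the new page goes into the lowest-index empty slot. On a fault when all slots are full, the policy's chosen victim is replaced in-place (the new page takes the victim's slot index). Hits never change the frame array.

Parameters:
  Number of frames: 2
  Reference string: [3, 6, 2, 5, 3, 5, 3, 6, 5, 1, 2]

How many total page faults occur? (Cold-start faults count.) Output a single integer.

Step 0: ref 3 → FAULT, frames=[3,-]
Step 1: ref 6 → FAULT, frames=[3,6]
Step 2: ref 2 → FAULT (evict 6), frames=[3,2]
Step 3: ref 5 → FAULT (evict 2), frames=[3,5]
Step 4: ref 3 → HIT, frames=[3,5]
Step 5: ref 5 → HIT, frames=[3,5]
Step 6: ref 3 → HIT, frames=[3,5]
Step 7: ref 6 → FAULT (evict 3), frames=[6,5]
Step 8: ref 5 → HIT, frames=[6,5]
Step 9: ref 1 → FAULT (evict 5), frames=[6,1]
Step 10: ref 2 → FAULT (evict 1), frames=[6,2]
Total faults: 7

Answer: 7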